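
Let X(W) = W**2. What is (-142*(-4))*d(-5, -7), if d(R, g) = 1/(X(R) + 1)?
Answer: 284/13 ≈ 21.846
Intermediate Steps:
d(R, g) = 1/(1 + R**2) (d(R, g) = 1/(R**2 + 1) = 1/(1 + R**2))
(-142*(-4))*d(-5, -7) = (-142*(-4))/(1 + (-5)**2) = 568/(1 + 25) = 568/26 = 568*(1/26) = 284/13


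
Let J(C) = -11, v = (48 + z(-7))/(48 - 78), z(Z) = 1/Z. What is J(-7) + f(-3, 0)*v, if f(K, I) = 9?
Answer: -355/14 ≈ -25.357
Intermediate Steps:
v = -67/42 (v = (48 + 1/(-7))/(48 - 78) = (48 - 1/7)/(-30) = (335/7)*(-1/30) = -67/42 ≈ -1.5952)
J(-7) + f(-3, 0)*v = -11 + 9*(-67/42) = -11 - 201/14 = -355/14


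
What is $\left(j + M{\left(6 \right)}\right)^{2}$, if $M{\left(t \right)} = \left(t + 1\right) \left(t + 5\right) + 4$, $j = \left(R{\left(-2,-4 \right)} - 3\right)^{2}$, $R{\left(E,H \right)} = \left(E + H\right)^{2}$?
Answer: $1368900$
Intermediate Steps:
$j = 1089$ ($j = \left(\left(-2 - 4\right)^{2} - 3\right)^{2} = \left(\left(-6\right)^{2} - 3\right)^{2} = \left(36 - 3\right)^{2} = 33^{2} = 1089$)
$M{\left(t \right)} = 4 + \left(1 + t\right) \left(5 + t\right)$ ($M{\left(t \right)} = \left(1 + t\right) \left(5 + t\right) + 4 = 4 + \left(1 + t\right) \left(5 + t\right)$)
$\left(j + M{\left(6 \right)}\right)^{2} = \left(1089 + \left(9 + 6^{2} + 6 \cdot 6\right)\right)^{2} = \left(1089 + \left(9 + 36 + 36\right)\right)^{2} = \left(1089 + 81\right)^{2} = 1170^{2} = 1368900$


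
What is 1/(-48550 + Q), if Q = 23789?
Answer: -1/24761 ≈ -4.0386e-5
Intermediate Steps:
1/(-48550 + Q) = 1/(-48550 + 23789) = 1/(-24761) = -1/24761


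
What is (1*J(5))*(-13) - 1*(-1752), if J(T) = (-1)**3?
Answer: 1765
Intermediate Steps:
J(T) = -1
(1*J(5))*(-13) - 1*(-1752) = (1*(-1))*(-13) - 1*(-1752) = -1*(-13) + 1752 = 13 + 1752 = 1765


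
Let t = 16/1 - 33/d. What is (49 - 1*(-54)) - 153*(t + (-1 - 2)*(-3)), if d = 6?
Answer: -5761/2 ≈ -2880.5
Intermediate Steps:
t = 21/2 (t = 16/1 - 33/6 = 16*1 - 33*1/6 = 16 - 11/2 = 21/2 ≈ 10.500)
(49 - 1*(-54)) - 153*(t + (-1 - 2)*(-3)) = (49 - 1*(-54)) - 153*(21/2 + (-1 - 2)*(-3)) = (49 + 54) - 153*(21/2 - 3*(-3)) = 103 - 153*(21/2 + 9) = 103 - 153*39/2 = 103 - 5967/2 = -5761/2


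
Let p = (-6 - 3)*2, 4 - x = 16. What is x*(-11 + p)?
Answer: 348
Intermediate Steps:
x = -12 (x = 4 - 1*16 = 4 - 16 = -12)
p = -18 (p = -9*2 = -18)
x*(-11 + p) = -12*(-11 - 18) = -12*(-29) = 348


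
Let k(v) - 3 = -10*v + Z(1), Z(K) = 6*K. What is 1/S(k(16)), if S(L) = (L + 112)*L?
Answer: 1/5889 ≈ 0.00016981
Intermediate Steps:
k(v) = 9 - 10*v (k(v) = 3 + (-10*v + 6*1) = 3 + (-10*v + 6) = 3 + (6 - 10*v) = 9 - 10*v)
S(L) = L*(112 + L) (S(L) = (112 + L)*L = L*(112 + L))
1/S(k(16)) = 1/((9 - 10*16)*(112 + (9 - 10*16))) = 1/((9 - 160)*(112 + (9 - 160))) = 1/(-151*(112 - 151)) = 1/(-151*(-39)) = 1/5889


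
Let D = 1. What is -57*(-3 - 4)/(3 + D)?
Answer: 399/4 ≈ 99.750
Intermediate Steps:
-57*(-3 - 4)/(3 + D) = -57*(-3 - 4)/(3 + 1) = -(-399)/4 = -57*(-7/4) = 399/4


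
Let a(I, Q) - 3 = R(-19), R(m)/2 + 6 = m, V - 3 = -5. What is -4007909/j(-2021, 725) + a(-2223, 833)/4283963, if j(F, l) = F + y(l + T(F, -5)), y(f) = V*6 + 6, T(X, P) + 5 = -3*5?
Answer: 17169733768098/8683593001 ≈ 1977.3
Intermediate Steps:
V = -2 (V = 3 - 5 = -2)
R(m) = -12 + 2*m
a(I, Q) = -47 (a(I, Q) = 3 + (-12 + 2*(-19)) = 3 + (-12 - 38) = 3 - 50 = -47)
T(X, P) = -20 (T(X, P) = -5 - 3*5 = -5 - 15 = -20)
y(f) = -6 (y(f) = -2*6 + 6 = -12 + 6 = -6)
j(F, l) = -6 + F (j(F, l) = F - 6 = -6 + F)
-4007909/j(-2021, 725) + a(-2223, 833)/4283963 = -4007909/(-6 - 2021) - 47/4283963 = -4007909/(-2027) - 47*1/4283963 = -4007909*(-1/2027) - 47/4283963 = 4007909/2027 - 47/4283963 = 17169733768098/8683593001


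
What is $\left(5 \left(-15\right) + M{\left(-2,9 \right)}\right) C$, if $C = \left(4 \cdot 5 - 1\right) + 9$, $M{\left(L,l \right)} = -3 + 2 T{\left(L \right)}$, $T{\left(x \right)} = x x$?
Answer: $-1960$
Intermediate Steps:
$T{\left(x \right)} = x^{2}$
$M{\left(L,l \right)} = -3 + 2 L^{2}$
$C = 28$ ($C = \left(20 - 1\right) + 9 = 19 + 9 = 28$)
$\left(5 \left(-15\right) + M{\left(-2,9 \right)}\right) C = \left(5 \left(-15\right) - \left(3 - 2 \left(-2\right)^{2}\right)\right) 28 = \left(-75 + \left(-3 + 2 \cdot 4\right)\right) 28 = \left(-75 + \left(-3 + 8\right)\right) 28 = \left(-75 + 5\right) 28 = \left(-70\right) 28 = -1960$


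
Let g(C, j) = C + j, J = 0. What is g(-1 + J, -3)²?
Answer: 16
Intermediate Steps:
g(-1 + J, -3)² = ((-1 + 0) - 3)² = (-1 - 3)² = (-4)² = 16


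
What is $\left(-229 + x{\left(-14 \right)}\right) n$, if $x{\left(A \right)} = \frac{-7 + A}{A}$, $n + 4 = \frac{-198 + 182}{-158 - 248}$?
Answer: $\frac{26130}{29} \approx 901.03$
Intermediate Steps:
$n = - \frac{804}{203}$ ($n = -4 + \frac{-198 + 182}{-158 - 248} = -4 - \frac{16}{-406} = -4 - - \frac{8}{203} = -4 + \frac{8}{203} = - \frac{804}{203} \approx -3.9606$)
$x{\left(A \right)} = \frac{-7 + A}{A}$
$\left(-229 + x{\left(-14 \right)}\right) n = \left(-229 + \frac{-7 - 14}{-14}\right) \left(- \frac{804}{203}\right) = \left(-229 - - \frac{3}{2}\right) \left(- \frac{804}{203}\right) = \left(-229 + \frac{3}{2}\right) \left(- \frac{804}{203}\right) = \left(- \frac{455}{2}\right) \left(- \frac{804}{203}\right) = \frac{26130}{29}$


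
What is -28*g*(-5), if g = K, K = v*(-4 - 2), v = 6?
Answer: -5040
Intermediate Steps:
K = -36 (K = 6*(-4 - 2) = 6*(-6) = -36)
g = -36
-28*g*(-5) = -28*(-36)*(-5) = 1008*(-5) = -5040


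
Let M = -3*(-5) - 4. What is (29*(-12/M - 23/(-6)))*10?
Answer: 26245/33 ≈ 795.30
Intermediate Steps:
M = 11 (M = 15 - 4 = 11)
(29*(-12/M - 23/(-6)))*10 = (29*(-12/11 - 23/(-6)))*10 = (29*(-12*1/11 - 23*(-⅙)))*10 = (29*(-12/11 + 23/6))*10 = (29*(181/66))*10 = (5249/66)*10 = 26245/33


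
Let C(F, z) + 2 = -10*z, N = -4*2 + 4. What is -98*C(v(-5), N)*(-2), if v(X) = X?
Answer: 7448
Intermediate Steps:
N = -4 (N = -8 + 4 = -4)
C(F, z) = -2 - 10*z
-98*C(v(-5), N)*(-2) = -98*(-2 - 10*(-4))*(-2) = -98*(-2 + 40)*(-2) = -98*38*(-2) = -3724*(-2) = 7448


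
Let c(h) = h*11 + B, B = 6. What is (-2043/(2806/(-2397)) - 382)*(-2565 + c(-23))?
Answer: -5378201674/1403 ≈ -3.8334e+6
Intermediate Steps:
c(h) = 6 + 11*h (c(h) = h*11 + 6 = 11*h + 6 = 6 + 11*h)
(-2043/(2806/(-2397)) - 382)*(-2565 + c(-23)) = (-2043/(2806/(-2397)) - 382)*(-2565 + (6 + 11*(-23))) = (-2043/(2806*(-1/2397)) - 382)*(-2565 + (6 - 253)) = (-2043/(-2806/2397) - 382)*(-2565 - 247) = (-2043*(-2397/2806) - 382)*(-2812) = (4897071/2806 - 382)*(-2812) = (3825179/2806)*(-2812) = -5378201674/1403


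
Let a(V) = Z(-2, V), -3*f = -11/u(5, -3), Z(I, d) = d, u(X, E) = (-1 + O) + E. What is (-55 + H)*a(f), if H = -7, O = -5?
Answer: 682/27 ≈ 25.259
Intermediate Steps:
u(X, E) = -6 + E (u(X, E) = (-1 - 5) + E = -6 + E)
f = -11/27 (f = -(-11)/(3*(-6 - 3)) = -(-11)/(3*(-9)) = -(-11)*(-1)/(3*9) = -⅓*11/9 = -11/27 ≈ -0.40741)
a(V) = V
(-55 + H)*a(f) = (-55 - 7)*(-11/27) = -62*(-11/27) = 682/27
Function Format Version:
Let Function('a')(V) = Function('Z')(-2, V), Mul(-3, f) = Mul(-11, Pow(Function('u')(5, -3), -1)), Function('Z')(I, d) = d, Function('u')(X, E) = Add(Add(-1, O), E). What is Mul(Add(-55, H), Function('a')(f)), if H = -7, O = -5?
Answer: Rational(682, 27) ≈ 25.259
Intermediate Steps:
Function('u')(X, E) = Add(-6, E) (Function('u')(X, E) = Add(Add(-1, -5), E) = Add(-6, E))
f = Rational(-11, 27) (f = Mul(Rational(-1, 3), Mul(-11, Pow(Add(-6, -3), -1))) = Mul(Rational(-1, 3), Mul(-11, Pow(-9, -1))) = Mul(Rational(-1, 3), Mul(-11, Rational(-1, 9))) = Mul(Rational(-1, 3), Rational(11, 9)) = Rational(-11, 27) ≈ -0.40741)
Function('a')(V) = V
Mul(Add(-55, H), Function('a')(f)) = Mul(Add(-55, -7), Rational(-11, 27)) = Mul(-62, Rational(-11, 27)) = Rational(682, 27)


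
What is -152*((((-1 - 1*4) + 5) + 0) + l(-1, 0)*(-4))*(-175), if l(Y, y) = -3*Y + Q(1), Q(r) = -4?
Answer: 106400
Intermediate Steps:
l(Y, y) = -4 - 3*Y (l(Y, y) = -3*Y - 4 = -4 - 3*Y)
-152*((((-1 - 1*4) + 5) + 0) + l(-1, 0)*(-4))*(-175) = -152*((((-1 - 1*4) + 5) + 0) + (-4 - 3*(-1))*(-4))*(-175) = -152*((((-1 - 4) + 5) + 0) + (-4 + 3)*(-4))*(-175) = -152*(((-5 + 5) + 0) - 1*(-4))*(-175) = -152*((0 + 0) + 4)*(-175) = -152*(0 + 4)*(-175) = -152*4*(-175) = -608*(-175) = 106400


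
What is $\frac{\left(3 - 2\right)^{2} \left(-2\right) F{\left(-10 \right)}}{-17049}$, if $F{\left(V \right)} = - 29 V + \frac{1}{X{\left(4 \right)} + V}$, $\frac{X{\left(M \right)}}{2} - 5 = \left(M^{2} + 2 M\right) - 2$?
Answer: $\frac{12761}{375078} \approx 0.034022$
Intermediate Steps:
$X{\left(M \right)} = 6 + 2 M^{2} + 4 M$ ($X{\left(M \right)} = 10 + 2 \left(\left(M^{2} + 2 M\right) - 2\right) = 10 + 2 \left(-2 + M^{2} + 2 M\right) = 10 + \left(-4 + 2 M^{2} + 4 M\right) = 6 + 2 M^{2} + 4 M$)
$F{\left(V \right)} = \frac{1}{54 + V} - 29 V$ ($F{\left(V \right)} = - 29 V + \frac{1}{\left(6 + 2 \cdot 4^{2} + 4 \cdot 4\right) + V} = - 29 V + \frac{1}{\left(6 + 2 \cdot 16 + 16\right) + V} = - 29 V + \frac{1}{\left(6 + 32 + 16\right) + V} = - 29 V + \frac{1}{54 + V} = \frac{1}{54 + V} - 29 V$)
$\frac{\left(3 - 2\right)^{2} \left(-2\right) F{\left(-10 \right)}}{-17049} = \frac{\left(3 - 2\right)^{2} \left(-2\right) \frac{1 - -15660 - 29 \left(-10\right)^{2}}{54 - 10}}{-17049} = 1^{2} \left(-2\right) \frac{1 + 15660 - 2900}{44} \left(- \frac{1}{17049}\right) = 1 \left(-2\right) \frac{1 + 15660 - 2900}{44} \left(- \frac{1}{17049}\right) = - 2 \cdot \frac{1}{44} \cdot 12761 \left(- \frac{1}{17049}\right) = \left(-2\right) \frac{12761}{44} \left(- \frac{1}{17049}\right) = \left(- \frac{12761}{22}\right) \left(- \frac{1}{17049}\right) = \frac{12761}{375078}$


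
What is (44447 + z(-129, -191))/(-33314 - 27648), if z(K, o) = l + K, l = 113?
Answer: -44431/60962 ≈ -0.72883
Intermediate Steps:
z(K, o) = 113 + K
(44447 + z(-129, -191))/(-33314 - 27648) = (44447 + (113 - 129))/(-33314 - 27648) = (44447 - 16)/(-60962) = 44431*(-1/60962) = -44431/60962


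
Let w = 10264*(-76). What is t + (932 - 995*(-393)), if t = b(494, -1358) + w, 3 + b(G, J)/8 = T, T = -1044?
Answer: -396473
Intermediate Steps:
b(G, J) = -8376 (b(G, J) = -24 + 8*(-1044) = -24 - 8352 = -8376)
w = -780064
t = -788440 (t = -8376 - 780064 = -788440)
t + (932 - 995*(-393)) = -788440 + (932 - 995*(-393)) = -788440 + (932 + 391035) = -788440 + 391967 = -396473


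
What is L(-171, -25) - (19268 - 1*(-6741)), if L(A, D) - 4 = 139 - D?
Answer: -25841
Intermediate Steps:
L(A, D) = 143 - D (L(A, D) = 4 + (139 - D) = 143 - D)
L(-171, -25) - (19268 - 1*(-6741)) = (143 - 1*(-25)) - (19268 - 1*(-6741)) = (143 + 25) - (19268 + 6741) = 168 - 1*26009 = 168 - 26009 = -25841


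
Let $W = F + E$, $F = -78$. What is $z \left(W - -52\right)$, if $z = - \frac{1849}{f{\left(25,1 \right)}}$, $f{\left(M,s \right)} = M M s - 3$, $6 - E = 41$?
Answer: $\frac{112789}{622} \approx 181.33$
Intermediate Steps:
$E = -35$ ($E = 6 - 41 = -35$)
$f{\left(M,s \right)} = -3 + s M^{2}$ ($f{\left(M,s \right)} = M^{2} s - 3 = s M^{2} - 3 = -3 + s M^{2}$)
$z = - \frac{1849}{622}$ ($z = - \frac{1849}{-3 + 1 \cdot 25^{2}} = - \frac{1849}{-3 + 1 \cdot 625} = - \frac{1849}{-3 + 625} = - \frac{1849}{622} \approx -2.9727$)
$W = -113$ ($W = -78 - 35 = -113$)
$z \left(W - -52\right) = - \frac{1849 \left(-113 - -52\right)}{622} = - \frac{1849 \left(-113 + 52\right)}{622} = \left(- \frac{1849}{622}\right) \left(-61\right) = \frac{112789}{622}$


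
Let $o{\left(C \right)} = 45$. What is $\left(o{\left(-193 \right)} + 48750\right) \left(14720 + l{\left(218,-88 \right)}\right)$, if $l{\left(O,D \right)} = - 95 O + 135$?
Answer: $-285694725$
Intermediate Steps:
$l{\left(O,D \right)} = 135 - 95 O$
$\left(o{\left(-193 \right)} + 48750\right) \left(14720 + l{\left(218,-88 \right)}\right) = \left(45 + 48750\right) \left(14720 + \left(135 - 20710\right)\right) = 48795 \left(14720 + \left(135 - 20710\right)\right) = 48795 \left(14720 - 20575\right) = 48795 \left(-5855\right) = -285694725$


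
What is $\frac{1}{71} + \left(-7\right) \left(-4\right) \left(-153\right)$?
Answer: $- \frac{304163}{71} \approx -4284.0$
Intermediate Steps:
$\frac{1}{71} + \left(-7\right) \left(-4\right) \left(-153\right) = \frac{1}{71} + 28 \left(-153\right) = \frac{1}{71} - 4284 = - \frac{304163}{71}$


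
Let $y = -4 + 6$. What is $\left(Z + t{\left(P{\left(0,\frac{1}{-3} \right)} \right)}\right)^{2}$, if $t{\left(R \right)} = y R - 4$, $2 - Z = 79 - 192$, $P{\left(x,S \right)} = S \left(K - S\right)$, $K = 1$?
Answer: $\frac{982081}{81} \approx 12124.0$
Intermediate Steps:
$P{\left(x,S \right)} = S \left(1 - S\right)$
$y = 2$
$Z = 115$ ($Z = 2 - \left(79 - 192\right) = 2 - -113 = 2 + 113 = 115$)
$t{\left(R \right)} = -4 + 2 R$ ($t{\left(R \right)} = 2 R - 4 = -4 + 2 R$)
$\left(Z + t{\left(P{\left(0,\frac{1}{-3} \right)} \right)}\right)^{2} = \left(115 - \left(4 - 2 \frac{1 - \frac{1}{-3}}{-3}\right)\right)^{2} = \left(115 - \left(4 - 2 \left(- \frac{1 - - \frac{1}{3}}{3}\right)\right)\right)^{2} = \left(115 - \left(4 - 2 \left(- \frac{1 + \frac{1}{3}}{3}\right)\right)\right)^{2} = \left(115 - \left(4 - 2 \left(\left(- \frac{1}{3}\right) \frac{4}{3}\right)\right)\right)^{2} = \left(115 + \left(-4 + 2 \left(- \frac{4}{9}\right)\right)\right)^{2} = \left(115 - \frac{44}{9}\right)^{2} = \left(\frac{991}{9}\right)^{2} = \frac{982081}{81}$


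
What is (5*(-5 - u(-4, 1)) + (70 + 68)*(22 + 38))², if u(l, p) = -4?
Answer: 68475625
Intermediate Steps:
(5*(-5 - u(-4, 1)) + (70 + 68)*(22 + 38))² = (5*(-5 - 1*(-4)) + (70 + 68)*(22 + 38))² = (5*(-5 + 4) + 138*60)² = (5*(-1) + 8280)² = (-5 + 8280)² = 8275² = 68475625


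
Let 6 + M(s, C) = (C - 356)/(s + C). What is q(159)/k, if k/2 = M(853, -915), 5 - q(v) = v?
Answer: -154/29 ≈ -5.3103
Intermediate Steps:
M(s, C) = -6 + (-356 + C)/(C + s) (M(s, C) = -6 + (C - 356)/(s + C) = -6 + (-356 + C)/(C + s))
q(v) = 5 - v
k = 29 (k = 2*((-356 - 6*853 - 5*(-915))/(-915 + 853)) = 2*((-356 - 5118 + 4575)/(-62)) = 2*(-1/62*(-899)) = 2*(29/2) = 29)
q(159)/k = (5 - 1*159)/29 = (5 - 159)*(1/29) = -154*1/29 = -154/29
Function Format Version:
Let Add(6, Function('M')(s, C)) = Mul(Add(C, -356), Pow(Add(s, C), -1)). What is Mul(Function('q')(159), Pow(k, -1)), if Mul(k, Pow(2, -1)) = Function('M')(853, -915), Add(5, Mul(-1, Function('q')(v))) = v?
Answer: Rational(-154, 29) ≈ -5.3103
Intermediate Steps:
Function('M')(s, C) = Add(-6, Mul(Pow(Add(C, s), -1), Add(-356, C))) (Function('M')(s, C) = Add(-6, Mul(Add(C, -356), Pow(Add(s, C), -1))) = Add(-6, Mul(Add(-356, C), Pow(Add(C, s), -1))) = Add(-6, Mul(Pow(Add(C, s), -1), Add(-356, C))))
Function('q')(v) = Add(5, Mul(-1, v))
k = 29 (k = Mul(2, Mul(Pow(Add(-915, 853), -1), Add(-356, Mul(-6, 853), Mul(-5, -915)))) = Mul(2, Mul(Pow(-62, -1), Add(-356, -5118, 4575))) = Mul(2, Mul(Rational(-1, 62), -899)) = Mul(2, Rational(29, 2)) = 29)
Mul(Function('q')(159), Pow(k, -1)) = Mul(Add(5, Mul(-1, 159)), Pow(29, -1)) = Mul(Add(5, -159), Rational(1, 29)) = Mul(-154, Rational(1, 29)) = Rational(-154, 29)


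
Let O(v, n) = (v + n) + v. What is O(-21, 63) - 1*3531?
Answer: -3510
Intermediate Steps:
O(v, n) = n + 2*v (O(v, n) = (n + v) + v = n + 2*v)
O(-21, 63) - 1*3531 = (63 + 2*(-21)) - 1*3531 = (63 - 42) - 3531 = 21 - 3531 = -3510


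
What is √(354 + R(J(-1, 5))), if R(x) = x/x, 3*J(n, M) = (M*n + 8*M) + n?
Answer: √355 ≈ 18.841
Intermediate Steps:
J(n, M) = n/3 + 8*M/3 + M*n/3 (J(n, M) = ((M*n + 8*M) + n)/3 = ((8*M + M*n) + n)/3 = (n + 8*M + M*n)/3 = n/3 + 8*M/3 + M*n/3)
R(x) = 1
√(354 + R(J(-1, 5))) = √(354 + 1) = √355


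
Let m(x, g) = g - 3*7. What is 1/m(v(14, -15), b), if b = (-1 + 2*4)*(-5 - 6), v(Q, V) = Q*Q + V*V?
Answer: -1/98 ≈ -0.010204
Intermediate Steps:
v(Q, V) = Q² + V²
b = -77 (b = (-1 + 8)*(-11) = 7*(-11) = -77)
m(x, g) = -21 + g (m(x, g) = g - 21 = -21 + g)
1/m(v(14, -15), b) = 1/(-21 - 77) = 1/(-98) = -1/98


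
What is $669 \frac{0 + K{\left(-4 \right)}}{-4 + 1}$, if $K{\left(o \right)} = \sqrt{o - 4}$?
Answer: $- 446 i \sqrt{2} \approx - 630.74 i$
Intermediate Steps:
$K{\left(o \right)} = \sqrt{-4 + o}$
$669 \frac{0 + K{\left(-4 \right)}}{-4 + 1} = 669 \frac{0 + \sqrt{-4 - 4}}{-4 + 1} = 669 \frac{0 + \sqrt{-8}}{-3} = 669 \left(0 + 2 i \sqrt{2}\right) \left(- \frac{1}{3}\right) = 669 \cdot 2 i \sqrt{2} \left(- \frac{1}{3}\right) = 669 \left(- \frac{2 i \sqrt{2}}{3}\right) = - 446 i \sqrt{2}$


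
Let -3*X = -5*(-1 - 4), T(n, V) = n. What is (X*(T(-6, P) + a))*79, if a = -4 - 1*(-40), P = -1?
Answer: -19750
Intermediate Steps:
a = 36 (a = -4 + 40 = 36)
X = -25/3 (X = -(-5)*(-1 - 4)/3 = -(-5)*(-5)/3 = -⅓*25 = -25/3 ≈ -8.3333)
(X*(T(-6, P) + a))*79 = -25*(-6 + 36)/3*79 = -25/3*30*79 = -250*79 = -19750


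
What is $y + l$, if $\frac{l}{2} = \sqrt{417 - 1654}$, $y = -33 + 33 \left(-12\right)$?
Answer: $-429 + 2 i \sqrt{1237} \approx -429.0 + 70.342 i$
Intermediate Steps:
$y = -429$ ($y = -33 - 396 = -429$)
$l = 2 i \sqrt{1237}$ ($l = 2 \sqrt{417 - 1654} = 2 \sqrt{-1237} = 2 i \sqrt{1237} \approx 70.342 i$)
$y + l = -429 + 2 i \sqrt{1237}$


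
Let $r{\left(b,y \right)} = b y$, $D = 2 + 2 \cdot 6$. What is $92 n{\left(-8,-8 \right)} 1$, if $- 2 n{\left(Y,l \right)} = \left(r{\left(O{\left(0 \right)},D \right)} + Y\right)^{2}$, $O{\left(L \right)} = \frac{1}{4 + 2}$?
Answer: $- \frac{13294}{9} \approx -1477.1$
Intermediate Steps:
$O{\left(L \right)} = \frac{1}{6}$
$D = 14$ ($D = 2 + 12 = 14$)
$n{\left(Y,l \right)} = - \frac{\left(\frac{7}{3} + Y\right)^{2}}{2}$ ($n{\left(Y,l \right)} = - \frac{\left(\frac{1}{6} \cdot 14 + Y\right)^{2}}{2} = - \frac{\left(\frac{7}{3} + Y\right)^{2}}{2}$)
$92 n{\left(-8,-8 \right)} 1 = 92 \left(- \frac{\left(7 + 3 \left(-8\right)\right)^{2}}{18}\right) 1 = 92 \left(- \frac{\left(7 - 24\right)^{2}}{18}\right) 1 = 92 \left(- \frac{\left(-17\right)^{2}}{18}\right) 1 = 92 \left(\left(- \frac{1}{18}\right) 289\right) 1 = 92 \left(- \frac{289}{18}\right) 1 = \left(- \frac{13294}{9}\right) 1 = - \frac{13294}{9}$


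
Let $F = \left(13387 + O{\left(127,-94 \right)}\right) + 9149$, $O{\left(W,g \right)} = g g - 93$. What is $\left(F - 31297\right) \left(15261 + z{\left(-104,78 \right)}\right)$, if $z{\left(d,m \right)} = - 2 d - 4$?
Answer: $-278370$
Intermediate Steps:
$O{\left(W,g \right)} = -93 + g^{2}$ ($O{\left(W,g \right)} = g^{2} - 93 = -93 + g^{2}$)
$F = 31279$ ($F = \left(13387 - \left(93 - \left(-94\right)^{2}\right)\right) + 9149 = \left(13387 + \left(-93 + 8836\right)\right) + 9149 = \left(13387 + 8743\right) + 9149 = 22130 + 9149 = 31279$)
$z{\left(d,m \right)} = -4 - 2 d$
$\left(F - 31297\right) \left(15261 + z{\left(-104,78 \right)}\right) = \left(31279 - 31297\right) \left(15261 - -204\right) = - 18 \left(15261 + \left(-4 + 208\right)\right) = - 18 \left(15261 + 204\right) = \left(-18\right) 15465 = -278370$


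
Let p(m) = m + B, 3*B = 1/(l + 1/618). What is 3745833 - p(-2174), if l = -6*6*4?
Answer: 333538891143/88991 ≈ 3.7480e+6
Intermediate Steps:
l = -144 (l = -36*4 = -144)
B = -206/88991 (B = 1/(3*(-144 + 1/618)) = 1/(3*(-88991/618)) = (⅓)*(-618/88991) = -206/88991 ≈ -0.0023148)
p(m) = -206/88991 + m (p(m) = m - 206/88991 = -206/88991 + m)
3745833 - p(-2174) = 3745833 - (-206/88991 - 2174) = 3745833 - 1*(-193466640/88991) = 3745833 + 193466640/88991 = 333538891143/88991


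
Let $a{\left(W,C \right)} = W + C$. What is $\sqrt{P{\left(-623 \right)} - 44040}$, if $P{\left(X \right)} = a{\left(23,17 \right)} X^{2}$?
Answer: $4 \sqrt{967570} \approx 3934.6$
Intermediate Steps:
$a{\left(W,C \right)} = C + W$
$P{\left(X \right)} = 40 X^{2}$ ($P{\left(X \right)} = \left(17 + 23\right) X^{2} = 40 X^{2}$)
$\sqrt{P{\left(-623 \right)} - 44040} = \sqrt{40 \left(-623\right)^{2} - 44040} = \sqrt{40 \cdot 388129 - 44040} = \sqrt{15525160 - 44040} = \sqrt{15481120} = 4 \sqrt{967570}$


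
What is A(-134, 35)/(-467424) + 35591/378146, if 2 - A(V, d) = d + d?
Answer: 2082725189/22094314488 ≈ 0.094265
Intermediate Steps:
A(V, d) = 2 - 2*d (A(V, d) = 2 - (d + d) = 2 - 2*d)
A(-134, 35)/(-467424) + 35591/378146 = (2 - 2*35)/(-467424) + 35591/378146 = (2 - 70)*(-1/467424) + 35591*(1/378146) = -68*(-1/467424) + 35591/378146 = 17/116856 + 35591/378146 = 2082725189/22094314488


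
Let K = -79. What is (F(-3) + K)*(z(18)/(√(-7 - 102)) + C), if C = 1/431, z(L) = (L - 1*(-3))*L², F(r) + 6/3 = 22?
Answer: -59/431 + 401436*I*√109/109 ≈ -0.13689 + 38451.0*I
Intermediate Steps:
F(r) = 20 (F(r) = -2 + 22 = 20)
z(L) = L²*(3 + L) (z(L) = (L + 3)*L² = (3 + L)*L² = L²*(3 + L))
C = 1/431 ≈ 0.0023202
(F(-3) + K)*(z(18)/(√(-7 - 102)) + C) = (20 - 79)*((18²*(3 + 18))/(√(-7 - 102)) + 1/431) = -59*((324*21)/(√(-109)) + 1/431) = -59*(6804/((I*√109)) + 1/431) = -59*(6804*(-I*√109/109) + 1/431) = -59*(-6804*I*√109/109 + 1/431) = -59*(1/431 - 6804*I*√109/109) = -59/431 + 401436*I*√109/109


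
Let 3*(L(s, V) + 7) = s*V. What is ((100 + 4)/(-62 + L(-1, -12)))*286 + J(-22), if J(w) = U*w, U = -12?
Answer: -968/5 ≈ -193.60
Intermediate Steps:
L(s, V) = -7 + V*s/3 (L(s, V) = -7 + (s*V)/3 = -7 + (V*s)/3 = -7 + V*s/3)
J(w) = -12*w
((100 + 4)/(-62 + L(-1, -12)))*286 + J(-22) = ((100 + 4)/(-62 + (-7 + (⅓)*(-12)*(-1))))*286 - 12*(-22) = (104/(-62 + (-7 + 4)))*286 + 264 = (104/(-62 - 3))*286 + 264 = (104/(-65))*286 + 264 = (104*(-1/65))*286 + 264 = -8/5*286 + 264 = -2288/5 + 264 = -968/5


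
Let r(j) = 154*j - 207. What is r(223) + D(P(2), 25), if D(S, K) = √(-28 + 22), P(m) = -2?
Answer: 34135 + I*√6 ≈ 34135.0 + 2.4495*I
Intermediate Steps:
r(j) = -207 + 154*j
D(S, K) = I*√6 (D(S, K) = √(-6) = I*√6)
r(223) + D(P(2), 25) = (-207 + 154*223) + I*√6 = (-207 + 34342) + I*√6 = 34135 + I*√6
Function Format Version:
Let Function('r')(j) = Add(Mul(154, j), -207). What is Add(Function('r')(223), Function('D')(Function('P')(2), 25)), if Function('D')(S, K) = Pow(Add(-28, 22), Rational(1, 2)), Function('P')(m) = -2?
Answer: Add(34135, Mul(I, Pow(6, Rational(1, 2)))) ≈ Add(34135., Mul(2.4495, I))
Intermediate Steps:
Function('r')(j) = Add(-207, Mul(154, j))
Function('D')(S, K) = Mul(I, Pow(6, Rational(1, 2))) (Function('D')(S, K) = Pow(-6, Rational(1, 2)) = Mul(I, Pow(6, Rational(1, 2))))
Add(Function('r')(223), Function('D')(Function('P')(2), 25)) = Add(Add(-207, Mul(154, 223)), Mul(I, Pow(6, Rational(1, 2)))) = Add(Add(-207, 34342), Mul(I, Pow(6, Rational(1, 2)))) = Add(34135, Mul(I, Pow(6, Rational(1, 2))))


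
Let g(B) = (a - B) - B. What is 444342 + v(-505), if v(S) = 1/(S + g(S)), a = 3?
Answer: 225725737/508 ≈ 4.4434e+5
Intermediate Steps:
g(B) = 3 - 2*B (g(B) = (3 - B) - B = 3 - 2*B)
v(S) = 1/(3 - S) (v(S) = 1/(S + (3 - 2*S)) = 1/(3 - S))
444342 + v(-505) = 444342 + 1/(3 - 1*(-505)) = 444342 + 1/(3 + 505) = 444342 + 1/508 = 225725737/508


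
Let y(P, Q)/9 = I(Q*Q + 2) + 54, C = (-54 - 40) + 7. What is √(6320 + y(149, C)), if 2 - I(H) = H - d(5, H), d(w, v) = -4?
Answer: I*√61351 ≈ 247.69*I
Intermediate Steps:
C = -87 (C = -94 + 7 = -87)
I(H) = -2 - H (I(H) = 2 - (H - 1*(-4)) = 2 - (H + 4) = 2 - (4 + H) = 2 + (-4 - H) = -2 - H)
y(P, Q) = 450 - 9*Q² (y(P, Q) = 9*((-2 - (Q*Q + 2)) + 54) = 9*((-2 - (Q² + 2)) + 54) = 9*((-2 - (2 + Q²)) + 54) = 9*((-2 + (-2 - Q²)) + 54) = 9*((-4 - Q²) + 54) = 9*(50 - Q²) = 450 - 9*Q²)
√(6320 + y(149, C)) = √(6320 + (450 - 9*(-87)²)) = √(6320 + (450 - 9*7569)) = √(6320 + (450 - 68121)) = √(6320 - 67671) = √(-61351) = I*√61351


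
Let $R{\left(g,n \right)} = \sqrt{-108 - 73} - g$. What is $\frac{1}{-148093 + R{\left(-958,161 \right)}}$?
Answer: $- \frac{147135}{21648708406} - \frac{i \sqrt{181}}{21648708406} \approx -6.7965 \cdot 10^{-6} - 6.2145 \cdot 10^{-10} i$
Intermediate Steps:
$R{\left(g,n \right)} = - g + i \sqrt{181}$ ($R{\left(g,n \right)} = \sqrt{-181} - g = i \sqrt{181} - g = - g + i \sqrt{181}$)
$\frac{1}{-148093 + R{\left(-958,161 \right)}} = \frac{1}{-148093 + \left(\left(-1\right) \left(-958\right) + i \sqrt{181}\right)} = \frac{1}{-148093 + \left(958 + i \sqrt{181}\right)} = \frac{1}{-147135 + i \sqrt{181}}$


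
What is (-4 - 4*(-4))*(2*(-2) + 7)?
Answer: 36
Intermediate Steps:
(-4 - 4*(-4))*(2*(-2) + 7) = (-4 + 16)*(-4 + 7) = 12*3 = 36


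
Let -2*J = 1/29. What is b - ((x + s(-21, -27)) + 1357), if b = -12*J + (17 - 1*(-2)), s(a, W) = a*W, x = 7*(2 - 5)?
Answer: -54630/29 ≈ -1883.8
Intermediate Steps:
J = -1/58 (J = -½/29 = -½*1/29 = -1/58 ≈ -0.017241)
x = -21 (x = 7*(-3) = -21)
s(a, W) = W*a
b = 557/29 (b = -12*(-1/58) + (17 - 1*(-2)) = 6/29 + (17 + 2) = 6/29 + 19 = 557/29 ≈ 19.207)
b - ((x + s(-21, -27)) + 1357) = 557/29 - ((-21 - 27*(-21)) + 1357) = 557/29 - ((-21 + 567) + 1357) = 557/29 - (546 + 1357) = 557/29 - 1*1903 = 557/29 - 1903 = -54630/29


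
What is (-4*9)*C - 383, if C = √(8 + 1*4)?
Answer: -383 - 72*√3 ≈ -507.71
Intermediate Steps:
C = 2*√3 (C = √(8 + 4) = √12 = 2*√3 ≈ 3.4641)
(-4*9)*C - 383 = (-4*9)*(2*√3) - 383 = -72*√3 - 383 = -383 - 72*√3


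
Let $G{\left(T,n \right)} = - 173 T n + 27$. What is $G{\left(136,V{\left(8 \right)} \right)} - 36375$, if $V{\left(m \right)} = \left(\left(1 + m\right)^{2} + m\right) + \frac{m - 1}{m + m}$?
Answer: $- \frac{4281267}{2} \approx -2.1406 \cdot 10^{6}$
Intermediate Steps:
$V{\left(m \right)} = m + \left(1 + m\right)^{2} + \frac{-1 + m}{2 m}$ ($V{\left(m \right)} = \left(m + \left(1 + m\right)^{2}\right) + \frac{-1 + m}{2 m} = m + \left(1 + m\right)^{2} + \frac{-1 + m}{2 m}$)
$G{\left(T,n \right)} = 27 - 173 T n$ ($G{\left(T,n \right)} = - 173 T n + 27 = 27 - 173 T n$)
$G{\left(136,V{\left(8 \right)} \right)} - 36375 = \left(27 - 23528 \left(\frac{1}{2} + 8 + \left(1 + 8\right)^{2} - \frac{1}{2 \cdot 8}\right)\right) - 36375 = \left(27 - 23528 \left(\frac{1}{2} + 8 + 9^{2} - \frac{1}{16}\right)\right) - 36375 = \left(27 - 23528 \left(\frac{1}{2} + 8 + 81 - \frac{1}{16}\right)\right) - 36375 = \left(27 - 23528 \cdot \frac{1431}{16}\right) - 36375 = \left(27 - \frac{4208571}{2}\right) - 36375 = - \frac{4208517}{2} - 36375 = - \frac{4281267}{2}$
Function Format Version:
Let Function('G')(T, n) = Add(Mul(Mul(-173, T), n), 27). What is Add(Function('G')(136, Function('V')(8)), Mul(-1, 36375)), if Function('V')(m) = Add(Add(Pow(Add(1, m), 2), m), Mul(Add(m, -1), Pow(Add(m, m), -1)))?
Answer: Rational(-4281267, 2) ≈ -2.1406e+6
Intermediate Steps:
Function('V')(m) = Add(m, Pow(Add(1, m), 2), Mul(Rational(1, 2), Pow(m, -1), Add(-1, m))) (Function('V')(m) = Add(Add(m, Pow(Add(1, m), 2)), Mul(Add(-1, m), Pow(Mul(2, m), -1))) = Add(Add(m, Pow(Add(1, m), 2)), Mul(Add(-1, m), Mul(Rational(1, 2), Pow(m, -1)))) = Add(Add(m, Pow(Add(1, m), 2)), Mul(Rational(1, 2), Pow(m, -1), Add(-1, m))) = Add(m, Pow(Add(1, m), 2), Mul(Rational(1, 2), Pow(m, -1), Add(-1, m))))
Function('G')(T, n) = Add(27, Mul(-173, T, n)) (Function('G')(T, n) = Add(Mul(-173, T, n), 27) = Add(27, Mul(-173, T, n)))
Add(Function('G')(136, Function('V')(8)), Mul(-1, 36375)) = Add(Add(27, Mul(-173, 136, Add(Rational(1, 2), 8, Pow(Add(1, 8), 2), Mul(Rational(-1, 2), Pow(8, -1))))), Mul(-1, 36375)) = Add(Add(27, Mul(-173, 136, Add(Rational(1, 2), 8, Pow(9, 2), Mul(Rational(-1, 2), Rational(1, 8))))), -36375) = Add(Add(27, Mul(-173, 136, Add(Rational(1, 2), 8, 81, Rational(-1, 16)))), -36375) = Add(Add(27, Mul(-173, 136, Rational(1431, 16))), -36375) = Add(Add(27, Rational(-4208571, 2)), -36375) = Add(Rational(-4208517, 2), -36375) = Rational(-4281267, 2)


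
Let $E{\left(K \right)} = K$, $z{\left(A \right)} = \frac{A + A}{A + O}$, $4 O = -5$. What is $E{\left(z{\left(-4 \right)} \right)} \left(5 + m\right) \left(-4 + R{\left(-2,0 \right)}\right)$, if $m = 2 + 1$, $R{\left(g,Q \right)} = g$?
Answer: $- \frac{512}{7} \approx -73.143$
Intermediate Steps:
$O = - \frac{5}{4}$ ($O = \frac{1}{4} \left(-5\right) = - \frac{5}{4} \approx -1.25$)
$z{\left(A \right)} = \frac{2 A}{- \frac{5}{4} + A}$ ($z{\left(A \right)} = \frac{A + A}{A - \frac{5}{4}} = \frac{2 A}{- \frac{5}{4} + A}$)
$m = 3$
$E{\left(z{\left(-4 \right)} \right)} \left(5 + m\right) \left(-4 + R{\left(-2,0 \right)}\right) = 8 \left(-4\right) \frac{1}{-5 + 4 \left(-4\right)} \left(5 + 3\right) \left(-4 - 2\right) = 8 \left(-4\right) \frac{1}{-5 - 16} \cdot 8 \left(-6\right) = 8 \left(-4\right) \frac{1}{-21} \cdot 8 \left(-6\right) = 8 \left(-4\right) \left(- \frac{1}{21}\right) 8 \left(-6\right) = \frac{32}{21} \cdot 8 \left(-6\right) = \frac{256}{21} \left(-6\right) = - \frac{512}{7}$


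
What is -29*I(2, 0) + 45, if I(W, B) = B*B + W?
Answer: -13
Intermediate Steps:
I(W, B) = W + B² (I(W, B) = B² + W = W + B²)
-29*I(2, 0) + 45 = -29*(2 + 0²) + 45 = -29*(2 + 0) + 45 = -29*2 + 45 = -58 + 45 = -13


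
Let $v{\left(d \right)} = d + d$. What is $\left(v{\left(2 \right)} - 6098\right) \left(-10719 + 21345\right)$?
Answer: $-64754844$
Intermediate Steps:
$v{\left(d \right)} = 2 d$
$\left(v{\left(2 \right)} - 6098\right) \left(-10719 + 21345\right) = \left(2 \cdot 2 - 6098\right) \left(-10719 + 21345\right) = \left(4 - 6098\right) 10626 = \left(-6094\right) 10626 = -64754844$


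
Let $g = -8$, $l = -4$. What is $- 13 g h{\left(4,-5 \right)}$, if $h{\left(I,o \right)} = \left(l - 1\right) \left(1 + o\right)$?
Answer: $2080$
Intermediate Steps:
$h{\left(I,o \right)} = -5 - 5 o$ ($h{\left(I,o \right)} = \left(-4 - 1\right) \left(1 + o\right) = - 5 \left(1 + o\right) = -5 - 5 o$)
$- 13 g h{\left(4,-5 \right)} = \left(-13\right) \left(-8\right) \left(-5 - -25\right) = 104 \left(-5 + 25\right) = 104 \cdot 20 = 2080$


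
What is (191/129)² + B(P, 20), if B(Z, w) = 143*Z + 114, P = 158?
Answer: 377920309/16641 ≈ 22710.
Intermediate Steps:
B(Z, w) = 114 + 143*Z
(191/129)² + B(P, 20) = (191/129)² + (114 + 143*158) = (191*(1/129))² + (114 + 22594) = (191/129)² + 22708 = 36481/16641 + 22708 = 377920309/16641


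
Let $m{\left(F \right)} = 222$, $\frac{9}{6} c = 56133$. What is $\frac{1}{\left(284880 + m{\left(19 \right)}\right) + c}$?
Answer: $\frac{1}{322524} \approx 3.1005 \cdot 10^{-6}$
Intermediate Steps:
$c = 37422$ ($c = \frac{2}{3} \cdot 56133 = 37422$)
$\frac{1}{\left(284880 + m{\left(19 \right)}\right) + c} = \frac{1}{\left(284880 + 222\right) + 37422} = \frac{1}{285102 + 37422} = \frac{1}{322524}$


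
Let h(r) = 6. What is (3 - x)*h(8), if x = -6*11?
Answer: 414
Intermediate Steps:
x = -66
(3 - x)*h(8) = (3 - 1*(-66))*6 = (3 + 66)*6 = 69*6 = 414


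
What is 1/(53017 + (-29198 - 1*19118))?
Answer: 1/4701 ≈ 0.00021272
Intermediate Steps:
1/(53017 + (-29198 - 1*19118)) = 1/(53017 + (-29198 - 19118)) = 1/(53017 - 48316) = 1/4701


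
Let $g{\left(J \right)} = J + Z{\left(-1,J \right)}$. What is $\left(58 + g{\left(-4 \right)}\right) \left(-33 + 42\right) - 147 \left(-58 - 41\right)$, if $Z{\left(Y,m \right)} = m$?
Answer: $15003$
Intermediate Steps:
$g{\left(J \right)} = 2 J$ ($g{\left(J \right)} = J + J = 2 J$)
$\left(58 + g{\left(-4 \right)}\right) \left(-33 + 42\right) - 147 \left(-58 - 41\right) = \left(58 + 2 \left(-4\right)\right) \left(-33 + 42\right) - 147 \left(-58 - 41\right) = \left(58 - 8\right) 9 - -14553 = 50 \cdot 9 + 14553 = 450 + 14553 = 15003$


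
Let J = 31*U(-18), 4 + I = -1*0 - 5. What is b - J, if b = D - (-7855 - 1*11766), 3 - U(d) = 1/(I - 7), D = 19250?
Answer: 620417/16 ≈ 38776.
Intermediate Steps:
I = -9 (I = -4 + (-1*0 - 5) = -4 + (0 - 5) = -4 - 5 = -9)
U(d) = 49/16 (U(d) = 3 - 1/(-9 - 7) = 3 - 1/(-16) = 3 - 1*(-1/16) = 3 + 1/16 = 49/16)
b = 38871 (b = 19250 - (-7855 - 1*11766) = 19250 - (-7855 - 11766) = 19250 - 1*(-19621) = 19250 + 19621 = 38871)
J = 1519/16 (J = 31*(49/16) = 1519/16 ≈ 94.938)
b - J = 38871 - 1*1519/16 = 38871 - 1519/16 = 620417/16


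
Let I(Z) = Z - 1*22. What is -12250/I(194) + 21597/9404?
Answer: -27871079/404372 ≈ -68.924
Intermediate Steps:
I(Z) = -22 + Z (I(Z) = Z - 22 = -22 + Z)
-12250/I(194) + 21597/9404 = -12250/(-22 + 194) + 21597/9404 = -12250/172 + 21597*(1/9404) = -12250*1/172 + 21597/9404 = -6125/86 + 21597/9404 = -27871079/404372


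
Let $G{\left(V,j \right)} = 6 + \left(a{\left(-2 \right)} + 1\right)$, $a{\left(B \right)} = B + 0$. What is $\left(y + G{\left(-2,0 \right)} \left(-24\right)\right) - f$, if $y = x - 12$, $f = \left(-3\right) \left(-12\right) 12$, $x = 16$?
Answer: $-548$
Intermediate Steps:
$a{\left(B \right)} = B$
$G{\left(V,j \right)} = 5$ ($G{\left(V,j \right)} = 6 + \left(-2 + 1\right) = 6 - 1 = 5$)
$f = 432$ ($f = 36 \cdot 12 = 432$)
$y = 4$ ($y = 16 - 12 = 4$)
$\left(y + G{\left(-2,0 \right)} \left(-24\right)\right) - f = \left(4 + 5 \left(-24\right)\right) - 432 = \left(4 - 120\right) - 432 = -116 - 432 = -548$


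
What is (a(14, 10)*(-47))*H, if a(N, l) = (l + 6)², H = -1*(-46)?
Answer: -553472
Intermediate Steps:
H = 46
a(N, l) = (6 + l)²
(a(14, 10)*(-47))*H = ((6 + 10)²*(-47))*46 = (16²*(-47))*46 = (256*(-47))*46 = -12032*46 = -553472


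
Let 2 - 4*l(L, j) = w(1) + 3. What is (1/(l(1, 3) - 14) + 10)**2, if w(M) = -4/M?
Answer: 276676/2809 ≈ 98.496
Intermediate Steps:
l(L, j) = 3/4 (l(L, j) = 1/2 - (-4/1 + 3)/4 = 1/2 - (-4*1 + 3)/4 = 1/2 - (-4 + 3)/4 = 1/2 - 1/4*(-1) = 1/2 + 1/4 = 3/4)
(1/(l(1, 3) - 14) + 10)**2 = (1/(3/4 - 14) + 10)**2 = (1/(-53/4) + 10)**2 = (-4/53 + 10)**2 = (526/53)**2 = 276676/2809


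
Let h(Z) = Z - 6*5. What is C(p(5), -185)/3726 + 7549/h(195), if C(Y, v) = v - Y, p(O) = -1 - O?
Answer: 9366013/204930 ≈ 45.703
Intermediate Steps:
h(Z) = -30 + Z (h(Z) = Z - 30 = -30 + Z)
C(p(5), -185)/3726 + 7549/h(195) = (-185 - (-1 - 1*5))/3726 + 7549/(-30 + 195) = (-185 - (-1 - 5))*(1/3726) + 7549/165 = (-185 - 1*(-6))*(1/3726) + 7549*(1/165) = (-185 + 6)*(1/3726) + 7549/165 = -179*1/3726 + 7549/165 = -179/3726 + 7549/165 = 9366013/204930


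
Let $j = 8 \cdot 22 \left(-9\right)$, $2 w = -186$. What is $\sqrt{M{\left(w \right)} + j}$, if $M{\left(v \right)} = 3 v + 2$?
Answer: $i \sqrt{1861} \approx 43.139 i$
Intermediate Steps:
$w = -93$ ($w = \frac{1}{2} \left(-186\right) = -93$)
$M{\left(v \right)} = 2 + 3 v$
$j = -1584$ ($j = 176 \left(-9\right) = -1584$)
$\sqrt{M{\left(w \right)} + j} = \sqrt{\left(2 + 3 \left(-93\right)\right) - 1584} = \sqrt{\left(2 - 279\right) - 1584} = \sqrt{-277 - 1584} = \sqrt{-1861} = i \sqrt{1861}$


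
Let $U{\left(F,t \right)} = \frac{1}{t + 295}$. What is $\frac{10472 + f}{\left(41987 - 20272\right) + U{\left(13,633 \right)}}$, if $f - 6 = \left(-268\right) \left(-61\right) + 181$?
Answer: $\frac{25062496}{20151521} \approx 1.2437$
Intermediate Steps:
$U{\left(F,t \right)} = \frac{1}{295 + t}$
$f = 16535$ ($f = 6 + \left(\left(-268\right) \left(-61\right) + 181\right) = 6 + \left(16348 + 181\right) = 6 + 16529 = 16535$)
$\frac{10472 + f}{\left(41987 - 20272\right) + U{\left(13,633 \right)}} = \frac{10472 + 16535}{\left(41987 - 20272\right) + \frac{1}{295 + 633}} = \frac{27007}{\left(41987 - 20272\right) + \frac{1}{928}} = \frac{27007}{21715 + \frac{1}{928}} = \frac{27007}{\frac{20151521}{928}} = 27007 \cdot \frac{928}{20151521} = \frac{25062496}{20151521}$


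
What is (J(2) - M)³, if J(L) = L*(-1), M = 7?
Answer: -729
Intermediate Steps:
J(L) = -L
(J(2) - M)³ = (-1*2 - 1*7)³ = (-2 - 7)³ = (-9)³ = -729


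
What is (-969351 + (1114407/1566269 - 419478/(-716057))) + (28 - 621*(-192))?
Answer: -953407804085930522/1121537881333 ≈ -8.5009e+5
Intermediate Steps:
(-969351 + (1114407/1566269 - 419478/(-716057))) + (28 - 621*(-192)) = (-969351 + (1114407*(1/1566269) - 419478*(-1/716057))) + (28 + 119232) = (-969351 + (1114407/1566269 + 419478/716057)) + 119260 = (-969351 + 1454994320781/1121537881333) + 119260 = -1087162411813704102/1121537881333 + 119260 = -953407804085930522/1121537881333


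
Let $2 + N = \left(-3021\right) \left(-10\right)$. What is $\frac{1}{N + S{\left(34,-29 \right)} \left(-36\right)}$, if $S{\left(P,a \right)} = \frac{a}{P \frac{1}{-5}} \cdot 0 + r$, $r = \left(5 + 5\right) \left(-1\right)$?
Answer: $\frac{1}{30568} \approx 3.2714 \cdot 10^{-5}$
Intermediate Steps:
$r = -10$ ($r = 10 \left(-1\right) = -10$)
$S{\left(P,a \right)} = -10$ ($S{\left(P,a \right)} = \frac{a}{P \frac{1}{-5}} \cdot 0 - 10 = \frac{a}{P \left(- \frac{1}{5}\right)} 0 - 10 = \frac{a}{\left(- \frac{1}{5}\right) P} 0 - 10 = a \left(- \frac{5}{P}\right) 0 - 10 = - \frac{5 a}{P} 0 - 10 = 0 - 10 = -10$)
$N = 30208$ ($N = -2 - -30210 = -2 + 30210 = 30208$)
$\frac{1}{N + S{\left(34,-29 \right)} \left(-36\right)} = \frac{1}{30208 - -360} = \frac{1}{30208 + 360} = \frac{1}{30568}$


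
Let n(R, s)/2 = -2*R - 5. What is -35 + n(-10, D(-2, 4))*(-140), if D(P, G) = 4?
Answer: -4235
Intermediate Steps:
n(R, s) = -10 - 4*R (n(R, s) = 2*(-2*R - 5) = 2*(-5 - 2*R) = -10 - 4*R)
-35 + n(-10, D(-2, 4))*(-140) = -35 + (-10 - 4*(-10))*(-140) = -35 + (-10 + 40)*(-140) = -35 + 30*(-140) = -35 - 4200 = -4235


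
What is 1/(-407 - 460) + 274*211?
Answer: 50124737/867 ≈ 57814.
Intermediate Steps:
1/(-407 - 460) + 274*211 = 1/(-867) + 57814 = -1/867 + 57814 = 50124737/867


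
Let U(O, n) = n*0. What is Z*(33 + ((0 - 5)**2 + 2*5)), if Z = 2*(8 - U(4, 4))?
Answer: 1088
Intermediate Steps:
U(O, n) = 0
Z = 16 (Z = 2*(8 - 1*0) = 2*(8 + 0) = 2*8 = 16)
Z*(33 + ((0 - 5)**2 + 2*5)) = 16*(33 + ((0 - 5)**2 + 2*5)) = 16*(33 + ((-5)**2 + 10)) = 16*(33 + (25 + 10)) = 16*(33 + 35) = 16*68 = 1088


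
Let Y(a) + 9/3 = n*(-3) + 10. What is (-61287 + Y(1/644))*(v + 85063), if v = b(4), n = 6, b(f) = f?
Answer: -5214436966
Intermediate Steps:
v = 4
Y(a) = -11 (Y(a) = -3 + (6*(-3) + 10) = -3 + (-18 + 10) = -3 - 8 = -11)
(-61287 + Y(1/644))*(v + 85063) = (-61287 - 11)*(4 + 85063) = -61298*85067 = -5214436966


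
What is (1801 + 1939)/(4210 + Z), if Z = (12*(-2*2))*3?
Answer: 1870/2033 ≈ 0.91982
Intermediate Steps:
Z = -144 (Z = (12*(-4))*3 = -48*3 = -144)
(1801 + 1939)/(4210 + Z) = (1801 + 1939)/(4210 - 144) = 3740/4066 = 3740*(1/4066) = 1870/2033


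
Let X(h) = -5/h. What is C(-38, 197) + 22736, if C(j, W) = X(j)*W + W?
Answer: 872439/38 ≈ 22959.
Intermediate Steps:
C(j, W) = W - 5*W/j (C(j, W) = (-5/j)*W + W = -5*W/j + W = W - 5*W/j)
C(-38, 197) + 22736 = 197*(-5 - 38)/(-38) + 22736 = 197*(-1/38)*(-43) + 22736 = 8471/38 + 22736 = 872439/38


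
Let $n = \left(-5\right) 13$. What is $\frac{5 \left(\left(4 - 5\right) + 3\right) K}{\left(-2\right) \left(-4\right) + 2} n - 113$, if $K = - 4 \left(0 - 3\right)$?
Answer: $-893$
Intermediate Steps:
$n = -65$
$K = 12$ ($K = \left(-4\right) \left(-3\right) = 12$)
$\frac{5 \left(\left(4 - 5\right) + 3\right) K}{\left(-2\right) \left(-4\right) + 2} n - 113 = \frac{5 \left(\left(4 - 5\right) + 3\right) 12}{\left(-2\right) \left(-4\right) + 2} \left(-65\right) - 113 = \frac{5 \left(-1 + 3\right) 12}{8 + 2} \left(-65\right) - 113 = \frac{5 \cdot 2 \cdot 12}{10} \left(-65\right) - 113 = 10 \cdot 12 \cdot \frac{1}{10} \left(-65\right) - 113 = 120 \cdot \frac{1}{10} \left(-65\right) - 113 = 12 \left(-65\right) - 113 = -780 - 113 = -893$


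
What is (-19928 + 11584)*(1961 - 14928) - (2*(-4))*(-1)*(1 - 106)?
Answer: 108197488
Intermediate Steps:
(-19928 + 11584)*(1961 - 14928) - (2*(-4))*(-1)*(1 - 106) = -8344*(-12967) - (-8*(-1))*(-105) = 108196648 - 8*(-105) = 108196648 - 1*(-840) = 108196648 + 840 = 108197488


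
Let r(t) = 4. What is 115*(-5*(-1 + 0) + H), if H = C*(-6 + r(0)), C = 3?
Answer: -115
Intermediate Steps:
H = -6 (H = 3*(-6 + 4) = 3*(-2) = -6)
115*(-5*(-1 + 0) + H) = 115*(-5*(-1 + 0) - 6) = 115*(-5*(-1) - 6) = 115*(5 - 6) = 115*(-1) = -115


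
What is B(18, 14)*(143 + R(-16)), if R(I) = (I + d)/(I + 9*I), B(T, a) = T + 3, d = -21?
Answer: 481257/160 ≈ 3007.9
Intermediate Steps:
B(T, a) = 3 + T
R(I) = (-21 + I)/(10*I) (R(I) = (I - 21)/(I + 9*I) = (-21 + I)/((10*I)) = (-21 + I)*(1/(10*I)) = (-21 + I)/(10*I))
B(18, 14)*(143 + R(-16)) = (3 + 18)*(143 + (⅒)*(-21 - 16)/(-16)) = 21*(143 + (⅒)*(-1/16)*(-37)) = 21*(143 + 37/160) = 21*(22917/160) = 481257/160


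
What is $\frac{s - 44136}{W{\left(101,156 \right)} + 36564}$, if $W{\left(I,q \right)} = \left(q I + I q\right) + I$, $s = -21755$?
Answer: $- \frac{65891}{68177} \approx -0.96647$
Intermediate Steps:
$W{\left(I,q \right)} = I + 2 I q$ ($W{\left(I,q \right)} = \left(I q + I q\right) + I = 2 I q + I = I + 2 I q$)
$\frac{s - 44136}{W{\left(101,156 \right)} + 36564} = \frac{-21755 - 44136}{101 \left(1 + 2 \cdot 156\right) + 36564} = - \frac{65891}{101 \left(1 + 312\right) + 36564} = - \frac{65891}{101 \cdot 313 + 36564} = - \frac{65891}{31613 + 36564} = - \frac{65891}{68177}$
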